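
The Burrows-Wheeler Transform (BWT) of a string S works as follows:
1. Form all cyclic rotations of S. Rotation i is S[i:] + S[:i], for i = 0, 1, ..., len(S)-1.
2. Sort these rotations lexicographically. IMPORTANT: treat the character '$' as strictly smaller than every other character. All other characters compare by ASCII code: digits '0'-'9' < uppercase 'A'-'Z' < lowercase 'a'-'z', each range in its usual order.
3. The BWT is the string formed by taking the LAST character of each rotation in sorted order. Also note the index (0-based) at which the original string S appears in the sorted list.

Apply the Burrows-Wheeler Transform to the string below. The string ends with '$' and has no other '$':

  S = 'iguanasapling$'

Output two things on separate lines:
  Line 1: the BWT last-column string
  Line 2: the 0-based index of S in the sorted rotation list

All 14 rotations (rotation i = S[i:]+S[:i]):
  rot[0] = iguanasapling$
  rot[1] = guanasapling$i
  rot[2] = uanasapling$ig
  rot[3] = anasapling$igu
  rot[4] = nasapling$igua
  rot[5] = asapling$iguan
  rot[6] = sapling$iguana
  rot[7] = apling$iguanas
  rot[8] = pling$iguanasa
  rot[9] = ling$iguanasap
  rot[10] = ing$iguanasapl
  rot[11] = ng$iguanasapli
  rot[12] = g$iguanasaplin
  rot[13] = $iguanasapling
Sorted (with $ < everything):
  sorted[0] = $iguanasapling  (last char: 'g')
  sorted[1] = anasapling$igu  (last char: 'u')
  sorted[2] = apling$iguanas  (last char: 's')
  sorted[3] = asapling$iguan  (last char: 'n')
  sorted[4] = g$iguanasaplin  (last char: 'n')
  sorted[5] = guanasapling$i  (last char: 'i')
  sorted[6] = iguanasapling$  (last char: '$')
  sorted[7] = ing$iguanasapl  (last char: 'l')
  sorted[8] = ling$iguanasap  (last char: 'p')
  sorted[9] = nasapling$igua  (last char: 'a')
  sorted[10] = ng$iguanasapli  (last char: 'i')
  sorted[11] = pling$iguanasa  (last char: 'a')
  sorted[12] = sapling$iguana  (last char: 'a')
  sorted[13] = uanasapling$ig  (last char: 'g')
Last column: gusnni$lpaiaag
Original string S is at sorted index 6

Answer: gusnni$lpaiaag
6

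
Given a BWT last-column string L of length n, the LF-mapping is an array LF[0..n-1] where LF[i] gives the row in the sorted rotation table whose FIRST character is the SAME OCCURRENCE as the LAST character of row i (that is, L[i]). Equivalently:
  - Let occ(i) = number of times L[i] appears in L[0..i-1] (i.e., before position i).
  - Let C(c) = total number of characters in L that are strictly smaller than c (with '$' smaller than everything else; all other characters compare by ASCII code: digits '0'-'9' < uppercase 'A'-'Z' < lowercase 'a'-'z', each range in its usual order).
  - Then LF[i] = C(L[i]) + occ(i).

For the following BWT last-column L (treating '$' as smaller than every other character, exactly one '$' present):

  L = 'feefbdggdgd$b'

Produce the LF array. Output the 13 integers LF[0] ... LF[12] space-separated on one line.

Answer: 8 6 7 9 1 3 10 11 4 12 5 0 2

Derivation:
Char counts: '$':1, 'b':2, 'd':3, 'e':2, 'f':2, 'g':3
C (first-col start): C('$')=0, C('b')=1, C('d')=3, C('e')=6, C('f')=8, C('g')=10
L[0]='f': occ=0, LF[0]=C('f')+0=8+0=8
L[1]='e': occ=0, LF[1]=C('e')+0=6+0=6
L[2]='e': occ=1, LF[2]=C('e')+1=6+1=7
L[3]='f': occ=1, LF[3]=C('f')+1=8+1=9
L[4]='b': occ=0, LF[4]=C('b')+0=1+0=1
L[5]='d': occ=0, LF[5]=C('d')+0=3+0=3
L[6]='g': occ=0, LF[6]=C('g')+0=10+0=10
L[7]='g': occ=1, LF[7]=C('g')+1=10+1=11
L[8]='d': occ=1, LF[8]=C('d')+1=3+1=4
L[9]='g': occ=2, LF[9]=C('g')+2=10+2=12
L[10]='d': occ=2, LF[10]=C('d')+2=3+2=5
L[11]='$': occ=0, LF[11]=C('$')+0=0+0=0
L[12]='b': occ=1, LF[12]=C('b')+1=1+1=2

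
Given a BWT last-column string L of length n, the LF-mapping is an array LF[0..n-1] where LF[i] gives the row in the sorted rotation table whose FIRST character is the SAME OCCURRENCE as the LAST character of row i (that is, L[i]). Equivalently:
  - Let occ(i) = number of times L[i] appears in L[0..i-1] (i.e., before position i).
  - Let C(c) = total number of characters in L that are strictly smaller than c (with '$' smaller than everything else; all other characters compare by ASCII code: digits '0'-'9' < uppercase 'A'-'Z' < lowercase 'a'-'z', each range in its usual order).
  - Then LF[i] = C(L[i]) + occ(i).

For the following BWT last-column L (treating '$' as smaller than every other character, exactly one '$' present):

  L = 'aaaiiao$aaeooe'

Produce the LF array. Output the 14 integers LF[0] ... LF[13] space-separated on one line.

Char counts: '$':1, 'a':6, 'e':2, 'i':2, 'o':3
C (first-col start): C('$')=0, C('a')=1, C('e')=7, C('i')=9, C('o')=11
L[0]='a': occ=0, LF[0]=C('a')+0=1+0=1
L[1]='a': occ=1, LF[1]=C('a')+1=1+1=2
L[2]='a': occ=2, LF[2]=C('a')+2=1+2=3
L[3]='i': occ=0, LF[3]=C('i')+0=9+0=9
L[4]='i': occ=1, LF[4]=C('i')+1=9+1=10
L[5]='a': occ=3, LF[5]=C('a')+3=1+3=4
L[6]='o': occ=0, LF[6]=C('o')+0=11+0=11
L[7]='$': occ=0, LF[7]=C('$')+0=0+0=0
L[8]='a': occ=4, LF[8]=C('a')+4=1+4=5
L[9]='a': occ=5, LF[9]=C('a')+5=1+5=6
L[10]='e': occ=0, LF[10]=C('e')+0=7+0=7
L[11]='o': occ=1, LF[11]=C('o')+1=11+1=12
L[12]='o': occ=2, LF[12]=C('o')+2=11+2=13
L[13]='e': occ=1, LF[13]=C('e')+1=7+1=8

Answer: 1 2 3 9 10 4 11 0 5 6 7 12 13 8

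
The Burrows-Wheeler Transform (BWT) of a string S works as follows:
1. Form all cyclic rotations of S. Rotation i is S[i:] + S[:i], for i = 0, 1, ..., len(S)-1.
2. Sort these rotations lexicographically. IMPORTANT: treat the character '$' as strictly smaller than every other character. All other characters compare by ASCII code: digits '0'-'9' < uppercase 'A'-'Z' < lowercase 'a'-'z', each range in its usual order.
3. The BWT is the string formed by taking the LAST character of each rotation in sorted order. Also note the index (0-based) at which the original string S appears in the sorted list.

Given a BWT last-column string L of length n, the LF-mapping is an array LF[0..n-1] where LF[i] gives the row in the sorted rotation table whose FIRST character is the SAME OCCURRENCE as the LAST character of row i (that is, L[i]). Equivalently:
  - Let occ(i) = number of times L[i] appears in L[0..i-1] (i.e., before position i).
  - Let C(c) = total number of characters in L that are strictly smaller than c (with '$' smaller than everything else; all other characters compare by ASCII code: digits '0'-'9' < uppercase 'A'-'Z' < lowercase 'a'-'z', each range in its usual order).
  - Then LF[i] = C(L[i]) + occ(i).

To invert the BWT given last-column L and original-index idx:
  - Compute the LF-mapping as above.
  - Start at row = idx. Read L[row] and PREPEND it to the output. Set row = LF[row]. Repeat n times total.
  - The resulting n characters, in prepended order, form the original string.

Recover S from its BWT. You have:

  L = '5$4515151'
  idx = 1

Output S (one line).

LF mapping: 5 0 4 6 1 7 2 8 3
Walk LF starting at row 1, prepending L[row]:
  step 1: row=1, L[1]='$', prepend. Next row=LF[1]=0
  step 2: row=0, L[0]='5', prepend. Next row=LF[0]=5
  step 3: row=5, L[5]='5', prepend. Next row=LF[5]=7
  step 4: row=7, L[7]='5', prepend. Next row=LF[7]=8
  step 5: row=8, L[8]='1', prepend. Next row=LF[8]=3
  step 6: row=3, L[3]='5', prepend. Next row=LF[3]=6
  step 7: row=6, L[6]='1', prepend. Next row=LF[6]=2
  step 8: row=2, L[2]='4', prepend. Next row=LF[2]=4
  step 9: row=4, L[4]='1', prepend. Next row=LF[4]=1
Reversed output: 14151555$

Answer: 14151555$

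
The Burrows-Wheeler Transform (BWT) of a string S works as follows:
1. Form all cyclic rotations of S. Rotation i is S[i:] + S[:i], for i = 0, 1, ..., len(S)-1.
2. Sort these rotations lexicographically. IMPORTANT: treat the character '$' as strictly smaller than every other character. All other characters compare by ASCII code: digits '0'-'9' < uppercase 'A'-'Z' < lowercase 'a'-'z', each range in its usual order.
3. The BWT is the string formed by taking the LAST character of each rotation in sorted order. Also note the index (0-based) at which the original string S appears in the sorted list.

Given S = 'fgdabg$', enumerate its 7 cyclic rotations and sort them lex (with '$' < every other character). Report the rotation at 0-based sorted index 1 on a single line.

Answer: abg$fgd

Derivation:
All 7 rotations (rotation i = S[i:]+S[:i]):
  rot[0] = fgdabg$
  rot[1] = gdabg$f
  rot[2] = dabg$fg
  rot[3] = abg$fgd
  rot[4] = bg$fgda
  rot[5] = g$fgdab
  rot[6] = $fgdabg
Sorted (with $ < everything):
  sorted[0] = $fgdabg
  sorted[1] = abg$fgd
  sorted[2] = bg$fgda
  sorted[3] = dabg$fg
  sorted[4] = fgdabg$
  sorted[5] = g$fgdab
  sorted[6] = gdabg$f
sorted[1] = abg$fgd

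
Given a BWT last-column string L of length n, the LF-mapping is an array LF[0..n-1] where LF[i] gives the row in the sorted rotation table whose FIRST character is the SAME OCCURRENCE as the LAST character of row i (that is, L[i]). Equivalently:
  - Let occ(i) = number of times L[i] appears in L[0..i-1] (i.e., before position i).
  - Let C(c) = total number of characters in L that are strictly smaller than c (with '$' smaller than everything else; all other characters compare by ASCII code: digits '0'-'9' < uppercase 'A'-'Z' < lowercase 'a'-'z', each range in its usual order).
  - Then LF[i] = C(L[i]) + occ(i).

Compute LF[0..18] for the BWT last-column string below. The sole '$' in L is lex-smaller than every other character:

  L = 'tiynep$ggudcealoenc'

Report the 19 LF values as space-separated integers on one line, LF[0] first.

Answer: 16 10 18 12 5 15 0 8 9 17 4 2 6 1 11 14 7 13 3

Derivation:
Char counts: '$':1, 'a':1, 'c':2, 'd':1, 'e':3, 'g':2, 'i':1, 'l':1, 'n':2, 'o':1, 'p':1, 't':1, 'u':1, 'y':1
C (first-col start): C('$')=0, C('a')=1, C('c')=2, C('d')=4, C('e')=5, C('g')=8, C('i')=10, C('l')=11, C('n')=12, C('o')=14, C('p')=15, C('t')=16, C('u')=17, C('y')=18
L[0]='t': occ=0, LF[0]=C('t')+0=16+0=16
L[1]='i': occ=0, LF[1]=C('i')+0=10+0=10
L[2]='y': occ=0, LF[2]=C('y')+0=18+0=18
L[3]='n': occ=0, LF[3]=C('n')+0=12+0=12
L[4]='e': occ=0, LF[4]=C('e')+0=5+0=5
L[5]='p': occ=0, LF[5]=C('p')+0=15+0=15
L[6]='$': occ=0, LF[6]=C('$')+0=0+0=0
L[7]='g': occ=0, LF[7]=C('g')+0=8+0=8
L[8]='g': occ=1, LF[8]=C('g')+1=8+1=9
L[9]='u': occ=0, LF[9]=C('u')+0=17+0=17
L[10]='d': occ=0, LF[10]=C('d')+0=4+0=4
L[11]='c': occ=0, LF[11]=C('c')+0=2+0=2
L[12]='e': occ=1, LF[12]=C('e')+1=5+1=6
L[13]='a': occ=0, LF[13]=C('a')+0=1+0=1
L[14]='l': occ=0, LF[14]=C('l')+0=11+0=11
L[15]='o': occ=0, LF[15]=C('o')+0=14+0=14
L[16]='e': occ=2, LF[16]=C('e')+2=5+2=7
L[17]='n': occ=1, LF[17]=C('n')+1=12+1=13
L[18]='c': occ=1, LF[18]=C('c')+1=2+1=3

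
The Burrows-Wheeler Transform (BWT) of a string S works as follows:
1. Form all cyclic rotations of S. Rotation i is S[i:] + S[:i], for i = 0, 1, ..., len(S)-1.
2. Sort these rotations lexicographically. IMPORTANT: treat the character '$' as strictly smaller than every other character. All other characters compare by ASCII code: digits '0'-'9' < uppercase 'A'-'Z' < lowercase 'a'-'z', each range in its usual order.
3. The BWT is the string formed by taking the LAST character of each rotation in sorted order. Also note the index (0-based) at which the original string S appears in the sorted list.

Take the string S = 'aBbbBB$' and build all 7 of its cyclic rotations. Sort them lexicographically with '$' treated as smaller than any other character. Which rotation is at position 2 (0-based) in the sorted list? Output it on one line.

All 7 rotations (rotation i = S[i:]+S[:i]):
  rot[0] = aBbbBB$
  rot[1] = BbbBB$a
  rot[2] = bbBB$aB
  rot[3] = bBB$aBb
  rot[4] = BB$aBbb
  rot[5] = B$aBbbB
  rot[6] = $aBbbBB
Sorted (with $ < everything):
  sorted[0] = $aBbbBB
  sorted[1] = B$aBbbB
  sorted[2] = BB$aBbb
  sorted[3] = BbbBB$a
  sorted[4] = aBbbBB$
  sorted[5] = bBB$aBb
  sorted[6] = bbBB$aB
sorted[2] = BB$aBbb

Answer: BB$aBbb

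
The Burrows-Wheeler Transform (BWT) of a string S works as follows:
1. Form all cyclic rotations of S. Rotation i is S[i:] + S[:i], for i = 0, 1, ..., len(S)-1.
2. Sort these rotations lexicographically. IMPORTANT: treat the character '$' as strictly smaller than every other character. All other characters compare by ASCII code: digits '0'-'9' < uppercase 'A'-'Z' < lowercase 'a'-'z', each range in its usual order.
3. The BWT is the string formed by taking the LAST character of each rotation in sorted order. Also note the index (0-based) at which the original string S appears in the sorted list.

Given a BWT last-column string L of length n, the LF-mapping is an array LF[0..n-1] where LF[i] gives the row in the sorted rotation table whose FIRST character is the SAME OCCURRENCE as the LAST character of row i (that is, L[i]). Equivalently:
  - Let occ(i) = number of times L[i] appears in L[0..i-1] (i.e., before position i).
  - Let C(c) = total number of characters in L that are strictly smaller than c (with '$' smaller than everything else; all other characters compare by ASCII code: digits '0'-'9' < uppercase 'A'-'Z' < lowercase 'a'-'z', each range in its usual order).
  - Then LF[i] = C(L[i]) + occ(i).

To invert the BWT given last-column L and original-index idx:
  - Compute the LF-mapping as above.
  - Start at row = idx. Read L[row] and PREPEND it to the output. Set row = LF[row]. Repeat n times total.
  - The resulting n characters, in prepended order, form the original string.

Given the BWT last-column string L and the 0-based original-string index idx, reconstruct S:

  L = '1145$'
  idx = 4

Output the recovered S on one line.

Answer: 5411$

Derivation:
LF mapping: 1 2 3 4 0
Walk LF starting at row 4, prepending L[row]:
  step 1: row=4, L[4]='$', prepend. Next row=LF[4]=0
  step 2: row=0, L[0]='1', prepend. Next row=LF[0]=1
  step 3: row=1, L[1]='1', prepend. Next row=LF[1]=2
  step 4: row=2, L[2]='4', prepend. Next row=LF[2]=3
  step 5: row=3, L[3]='5', prepend. Next row=LF[3]=4
Reversed output: 5411$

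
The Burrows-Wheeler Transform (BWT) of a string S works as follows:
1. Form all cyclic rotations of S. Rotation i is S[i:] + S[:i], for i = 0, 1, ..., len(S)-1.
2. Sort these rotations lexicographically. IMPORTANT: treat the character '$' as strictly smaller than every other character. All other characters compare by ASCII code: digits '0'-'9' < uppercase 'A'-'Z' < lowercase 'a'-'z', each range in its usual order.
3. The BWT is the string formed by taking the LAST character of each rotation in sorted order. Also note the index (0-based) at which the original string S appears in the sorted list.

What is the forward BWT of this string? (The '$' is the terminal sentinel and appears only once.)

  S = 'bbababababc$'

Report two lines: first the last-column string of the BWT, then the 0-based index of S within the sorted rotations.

Answer: cbbbbbaaa$ab
9

Derivation:
All 12 rotations (rotation i = S[i:]+S[:i]):
  rot[0] = bbababababc$
  rot[1] = bababababc$b
  rot[2] = ababababc$bb
  rot[3] = babababc$bba
  rot[4] = abababc$bbab
  rot[5] = bababc$bbaba
  rot[6] = ababc$bbabab
  rot[7] = babc$bbababa
  rot[8] = abc$bbababab
  rot[9] = bc$bbabababa
  rot[10] = c$bbabababab
  rot[11] = $bbababababc
Sorted (with $ < everything):
  sorted[0] = $bbababababc  (last char: 'c')
  sorted[1] = ababababc$bb  (last char: 'b')
  sorted[2] = abababc$bbab  (last char: 'b')
  sorted[3] = ababc$bbabab  (last char: 'b')
  sorted[4] = abc$bbababab  (last char: 'b')
  sorted[5] = bababababc$b  (last char: 'b')
  sorted[6] = babababc$bba  (last char: 'a')
  sorted[7] = bababc$bbaba  (last char: 'a')
  sorted[8] = babc$bbababa  (last char: 'a')
  sorted[9] = bbababababc$  (last char: '$')
  sorted[10] = bc$bbabababa  (last char: 'a')
  sorted[11] = c$bbabababab  (last char: 'b')
Last column: cbbbbbaaa$ab
Original string S is at sorted index 9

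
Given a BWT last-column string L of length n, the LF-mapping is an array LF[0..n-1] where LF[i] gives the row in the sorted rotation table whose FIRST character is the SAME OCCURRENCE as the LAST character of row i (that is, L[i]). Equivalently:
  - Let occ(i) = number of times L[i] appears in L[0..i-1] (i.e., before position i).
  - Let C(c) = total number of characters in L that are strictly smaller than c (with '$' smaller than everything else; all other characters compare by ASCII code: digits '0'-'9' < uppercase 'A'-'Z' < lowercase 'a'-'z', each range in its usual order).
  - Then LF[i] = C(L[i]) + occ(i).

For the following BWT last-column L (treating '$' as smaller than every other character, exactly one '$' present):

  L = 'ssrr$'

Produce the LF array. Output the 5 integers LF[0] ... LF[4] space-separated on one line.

Char counts: '$':1, 'r':2, 's':2
C (first-col start): C('$')=0, C('r')=1, C('s')=3
L[0]='s': occ=0, LF[0]=C('s')+0=3+0=3
L[1]='s': occ=1, LF[1]=C('s')+1=3+1=4
L[2]='r': occ=0, LF[2]=C('r')+0=1+0=1
L[3]='r': occ=1, LF[3]=C('r')+1=1+1=2
L[4]='$': occ=0, LF[4]=C('$')+0=0+0=0

Answer: 3 4 1 2 0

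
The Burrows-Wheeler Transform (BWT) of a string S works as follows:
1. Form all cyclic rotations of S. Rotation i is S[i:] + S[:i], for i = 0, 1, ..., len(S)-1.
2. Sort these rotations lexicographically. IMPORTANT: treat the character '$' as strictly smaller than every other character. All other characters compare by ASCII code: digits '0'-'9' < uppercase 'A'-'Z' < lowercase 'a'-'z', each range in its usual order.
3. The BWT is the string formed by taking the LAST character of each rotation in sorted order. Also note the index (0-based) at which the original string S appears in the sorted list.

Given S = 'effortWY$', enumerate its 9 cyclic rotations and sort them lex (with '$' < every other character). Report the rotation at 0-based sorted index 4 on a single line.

Answer: ffortWY$e

Derivation:
All 9 rotations (rotation i = S[i:]+S[:i]):
  rot[0] = effortWY$
  rot[1] = ffortWY$e
  rot[2] = fortWY$ef
  rot[3] = ortWY$eff
  rot[4] = rtWY$effo
  rot[5] = tWY$effor
  rot[6] = WY$effort
  rot[7] = Y$effortW
  rot[8] = $effortWY
Sorted (with $ < everything):
  sorted[0] = $effortWY
  sorted[1] = WY$effort
  sorted[2] = Y$effortW
  sorted[3] = effortWY$
  sorted[4] = ffortWY$e
  sorted[5] = fortWY$ef
  sorted[6] = ortWY$eff
  sorted[7] = rtWY$effo
  sorted[8] = tWY$effor
sorted[4] = ffortWY$e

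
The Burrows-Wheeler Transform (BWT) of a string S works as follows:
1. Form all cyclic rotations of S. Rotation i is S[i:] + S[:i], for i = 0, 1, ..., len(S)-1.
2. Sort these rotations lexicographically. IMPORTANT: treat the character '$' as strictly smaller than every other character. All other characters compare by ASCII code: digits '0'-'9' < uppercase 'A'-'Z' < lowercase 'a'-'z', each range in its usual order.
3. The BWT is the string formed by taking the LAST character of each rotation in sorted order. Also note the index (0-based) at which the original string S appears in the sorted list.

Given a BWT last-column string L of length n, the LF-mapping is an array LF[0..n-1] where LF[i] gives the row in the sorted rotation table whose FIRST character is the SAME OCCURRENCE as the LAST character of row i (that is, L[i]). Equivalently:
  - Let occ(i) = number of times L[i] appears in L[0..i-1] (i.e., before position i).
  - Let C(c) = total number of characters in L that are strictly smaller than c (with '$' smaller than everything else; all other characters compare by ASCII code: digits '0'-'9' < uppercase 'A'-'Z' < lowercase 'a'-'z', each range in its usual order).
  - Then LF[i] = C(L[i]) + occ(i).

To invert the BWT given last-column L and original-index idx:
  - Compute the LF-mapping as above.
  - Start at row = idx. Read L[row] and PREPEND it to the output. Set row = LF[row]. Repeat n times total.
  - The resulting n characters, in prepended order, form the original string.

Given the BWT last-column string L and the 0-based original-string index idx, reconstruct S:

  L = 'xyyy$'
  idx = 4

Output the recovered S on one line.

LF mapping: 1 2 3 4 0
Walk LF starting at row 4, prepending L[row]:
  step 1: row=4, L[4]='$', prepend. Next row=LF[4]=0
  step 2: row=0, L[0]='x', prepend. Next row=LF[0]=1
  step 3: row=1, L[1]='y', prepend. Next row=LF[1]=2
  step 4: row=2, L[2]='y', prepend. Next row=LF[2]=3
  step 5: row=3, L[3]='y', prepend. Next row=LF[3]=4
Reversed output: yyyx$

Answer: yyyx$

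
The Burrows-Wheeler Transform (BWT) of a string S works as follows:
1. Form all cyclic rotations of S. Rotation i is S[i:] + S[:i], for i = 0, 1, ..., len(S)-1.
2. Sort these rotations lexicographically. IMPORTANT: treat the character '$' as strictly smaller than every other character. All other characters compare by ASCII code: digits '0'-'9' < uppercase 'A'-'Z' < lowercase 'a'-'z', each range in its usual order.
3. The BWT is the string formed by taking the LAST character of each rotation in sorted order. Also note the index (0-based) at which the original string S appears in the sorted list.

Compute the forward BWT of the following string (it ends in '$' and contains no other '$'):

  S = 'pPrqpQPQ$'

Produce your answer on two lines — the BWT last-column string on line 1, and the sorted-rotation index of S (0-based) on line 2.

Answer: QQpPp$qrP
5

Derivation:
All 9 rotations (rotation i = S[i:]+S[:i]):
  rot[0] = pPrqpQPQ$
  rot[1] = PrqpQPQ$p
  rot[2] = rqpQPQ$pP
  rot[3] = qpQPQ$pPr
  rot[4] = pQPQ$pPrq
  rot[5] = QPQ$pPrqp
  rot[6] = PQ$pPrqpQ
  rot[7] = Q$pPrqpQP
  rot[8] = $pPrqpQPQ
Sorted (with $ < everything):
  sorted[0] = $pPrqpQPQ  (last char: 'Q')
  sorted[1] = PQ$pPrqpQ  (last char: 'Q')
  sorted[2] = PrqpQPQ$p  (last char: 'p')
  sorted[3] = Q$pPrqpQP  (last char: 'P')
  sorted[4] = QPQ$pPrqp  (last char: 'p')
  sorted[5] = pPrqpQPQ$  (last char: '$')
  sorted[6] = pQPQ$pPrq  (last char: 'q')
  sorted[7] = qpQPQ$pPr  (last char: 'r')
  sorted[8] = rqpQPQ$pP  (last char: 'P')
Last column: QQpPp$qrP
Original string S is at sorted index 5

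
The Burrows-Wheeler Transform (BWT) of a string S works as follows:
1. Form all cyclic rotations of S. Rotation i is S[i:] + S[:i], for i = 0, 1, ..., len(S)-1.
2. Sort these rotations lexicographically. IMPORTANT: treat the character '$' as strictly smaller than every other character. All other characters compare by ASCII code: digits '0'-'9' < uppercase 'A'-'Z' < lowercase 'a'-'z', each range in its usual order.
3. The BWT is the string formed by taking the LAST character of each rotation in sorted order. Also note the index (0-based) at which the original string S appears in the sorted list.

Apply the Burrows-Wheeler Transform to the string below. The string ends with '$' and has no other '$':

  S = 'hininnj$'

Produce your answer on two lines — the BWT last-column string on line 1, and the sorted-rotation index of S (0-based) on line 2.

Answer: j$hnnini
1

Derivation:
All 8 rotations (rotation i = S[i:]+S[:i]):
  rot[0] = hininnj$
  rot[1] = ininnj$h
  rot[2] = ninnj$hi
  rot[3] = innj$hin
  rot[4] = nnj$hini
  rot[5] = nj$hinin
  rot[6] = j$hininn
  rot[7] = $hininnj
Sorted (with $ < everything):
  sorted[0] = $hininnj  (last char: 'j')
  sorted[1] = hininnj$  (last char: '$')
  sorted[2] = ininnj$h  (last char: 'h')
  sorted[3] = innj$hin  (last char: 'n')
  sorted[4] = j$hininn  (last char: 'n')
  sorted[5] = ninnj$hi  (last char: 'i')
  sorted[6] = nj$hinin  (last char: 'n')
  sorted[7] = nnj$hini  (last char: 'i')
Last column: j$hnnini
Original string S is at sorted index 1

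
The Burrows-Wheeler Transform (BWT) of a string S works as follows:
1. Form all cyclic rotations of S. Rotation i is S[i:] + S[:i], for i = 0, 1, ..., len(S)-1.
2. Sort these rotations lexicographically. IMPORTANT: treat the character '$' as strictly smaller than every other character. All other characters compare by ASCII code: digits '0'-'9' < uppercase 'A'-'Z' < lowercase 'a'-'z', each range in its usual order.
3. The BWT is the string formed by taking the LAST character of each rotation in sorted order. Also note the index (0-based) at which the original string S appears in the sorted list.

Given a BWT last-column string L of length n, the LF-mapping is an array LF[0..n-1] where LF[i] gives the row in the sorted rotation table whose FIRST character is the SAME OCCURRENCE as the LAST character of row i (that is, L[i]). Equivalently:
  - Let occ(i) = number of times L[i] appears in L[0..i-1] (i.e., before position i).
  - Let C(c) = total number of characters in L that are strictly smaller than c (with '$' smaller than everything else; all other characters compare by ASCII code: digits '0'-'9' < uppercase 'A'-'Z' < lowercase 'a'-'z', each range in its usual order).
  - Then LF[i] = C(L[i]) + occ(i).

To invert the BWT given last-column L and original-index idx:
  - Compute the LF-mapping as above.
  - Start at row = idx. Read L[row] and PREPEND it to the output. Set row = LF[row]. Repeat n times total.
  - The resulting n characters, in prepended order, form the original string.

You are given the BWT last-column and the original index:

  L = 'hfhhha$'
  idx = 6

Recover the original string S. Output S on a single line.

Answer: hhfahh$

Derivation:
LF mapping: 3 2 4 5 6 1 0
Walk LF starting at row 6, prepending L[row]:
  step 1: row=6, L[6]='$', prepend. Next row=LF[6]=0
  step 2: row=0, L[0]='h', prepend. Next row=LF[0]=3
  step 3: row=3, L[3]='h', prepend. Next row=LF[3]=5
  step 4: row=5, L[5]='a', prepend. Next row=LF[5]=1
  step 5: row=1, L[1]='f', prepend. Next row=LF[1]=2
  step 6: row=2, L[2]='h', prepend. Next row=LF[2]=4
  step 7: row=4, L[4]='h', prepend. Next row=LF[4]=6
Reversed output: hhfahh$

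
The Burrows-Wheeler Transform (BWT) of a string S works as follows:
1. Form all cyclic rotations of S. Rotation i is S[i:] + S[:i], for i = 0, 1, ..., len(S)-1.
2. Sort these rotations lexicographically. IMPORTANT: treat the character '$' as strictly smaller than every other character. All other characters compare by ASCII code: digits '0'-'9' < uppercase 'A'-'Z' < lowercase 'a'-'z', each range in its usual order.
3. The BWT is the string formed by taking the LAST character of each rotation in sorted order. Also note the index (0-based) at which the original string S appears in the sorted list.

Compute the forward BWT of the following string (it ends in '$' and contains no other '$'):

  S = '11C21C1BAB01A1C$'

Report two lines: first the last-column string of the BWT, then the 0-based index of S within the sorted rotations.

All 16 rotations (rotation i = S[i:]+S[:i]):
  rot[0] = 11C21C1BAB01A1C$
  rot[1] = 1C21C1BAB01A1C$1
  rot[2] = C21C1BAB01A1C$11
  rot[3] = 21C1BAB01A1C$11C
  rot[4] = 1C1BAB01A1C$11C2
  rot[5] = C1BAB01A1C$11C21
  rot[6] = 1BAB01A1C$11C21C
  rot[7] = BAB01A1C$11C21C1
  rot[8] = AB01A1C$11C21C1B
  rot[9] = B01A1C$11C21C1BA
  rot[10] = 01A1C$11C21C1BAB
  rot[11] = 1A1C$11C21C1BAB0
  rot[12] = A1C$11C21C1BAB01
  rot[13] = 1C$11C21C1BAB01A
  rot[14] = C$11C21C1BAB01A1
  rot[15] = $11C21C1BAB01A1C
Sorted (with $ < everything):
  sorted[0] = $11C21C1BAB01A1C  (last char: 'C')
  sorted[1] = 01A1C$11C21C1BAB  (last char: 'B')
  sorted[2] = 11C21C1BAB01A1C$  (last char: '$')
  sorted[3] = 1A1C$11C21C1BAB0  (last char: '0')
  sorted[4] = 1BAB01A1C$11C21C  (last char: 'C')
  sorted[5] = 1C$11C21C1BAB01A  (last char: 'A')
  sorted[6] = 1C1BAB01A1C$11C2  (last char: '2')
  sorted[7] = 1C21C1BAB01A1C$1  (last char: '1')
  sorted[8] = 21C1BAB01A1C$11C  (last char: 'C')
  sorted[9] = A1C$11C21C1BAB01  (last char: '1')
  sorted[10] = AB01A1C$11C21C1B  (last char: 'B')
  sorted[11] = B01A1C$11C21C1BA  (last char: 'A')
  sorted[12] = BAB01A1C$11C21C1  (last char: '1')
  sorted[13] = C$11C21C1BAB01A1  (last char: '1')
  sorted[14] = C1BAB01A1C$11C21  (last char: '1')
  sorted[15] = C21C1BAB01A1C$11  (last char: '1')
Last column: CB$0CA21C1BA1111
Original string S is at sorted index 2

Answer: CB$0CA21C1BA1111
2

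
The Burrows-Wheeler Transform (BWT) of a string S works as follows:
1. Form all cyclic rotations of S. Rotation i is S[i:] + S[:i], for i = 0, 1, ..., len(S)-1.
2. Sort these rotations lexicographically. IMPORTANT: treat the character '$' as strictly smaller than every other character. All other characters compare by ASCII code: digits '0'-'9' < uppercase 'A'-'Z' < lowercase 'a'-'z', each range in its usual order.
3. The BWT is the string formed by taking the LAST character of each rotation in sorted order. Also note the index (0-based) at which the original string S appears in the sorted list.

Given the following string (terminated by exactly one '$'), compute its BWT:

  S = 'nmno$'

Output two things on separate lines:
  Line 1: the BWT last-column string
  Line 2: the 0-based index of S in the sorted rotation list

All 5 rotations (rotation i = S[i:]+S[:i]):
  rot[0] = nmno$
  rot[1] = mno$n
  rot[2] = no$nm
  rot[3] = o$nmn
  rot[4] = $nmno
Sorted (with $ < everything):
  sorted[0] = $nmno  (last char: 'o')
  sorted[1] = mno$n  (last char: 'n')
  sorted[2] = nmno$  (last char: '$')
  sorted[3] = no$nm  (last char: 'm')
  sorted[4] = o$nmn  (last char: 'n')
Last column: on$mn
Original string S is at sorted index 2

Answer: on$mn
2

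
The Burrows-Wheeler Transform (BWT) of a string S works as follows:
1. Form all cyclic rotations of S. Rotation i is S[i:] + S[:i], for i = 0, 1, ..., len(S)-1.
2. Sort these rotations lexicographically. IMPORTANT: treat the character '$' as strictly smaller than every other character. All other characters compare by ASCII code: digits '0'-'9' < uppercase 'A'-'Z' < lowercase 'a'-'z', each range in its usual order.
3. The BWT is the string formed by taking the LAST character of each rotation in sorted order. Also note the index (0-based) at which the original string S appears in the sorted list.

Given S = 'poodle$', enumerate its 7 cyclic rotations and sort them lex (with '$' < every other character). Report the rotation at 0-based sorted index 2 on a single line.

Answer: e$poodl

Derivation:
All 7 rotations (rotation i = S[i:]+S[:i]):
  rot[0] = poodle$
  rot[1] = oodle$p
  rot[2] = odle$po
  rot[3] = dle$poo
  rot[4] = le$pood
  rot[5] = e$poodl
  rot[6] = $poodle
Sorted (with $ < everything):
  sorted[0] = $poodle
  sorted[1] = dle$poo
  sorted[2] = e$poodl
  sorted[3] = le$pood
  sorted[4] = odle$po
  sorted[5] = oodle$p
  sorted[6] = poodle$
sorted[2] = e$poodl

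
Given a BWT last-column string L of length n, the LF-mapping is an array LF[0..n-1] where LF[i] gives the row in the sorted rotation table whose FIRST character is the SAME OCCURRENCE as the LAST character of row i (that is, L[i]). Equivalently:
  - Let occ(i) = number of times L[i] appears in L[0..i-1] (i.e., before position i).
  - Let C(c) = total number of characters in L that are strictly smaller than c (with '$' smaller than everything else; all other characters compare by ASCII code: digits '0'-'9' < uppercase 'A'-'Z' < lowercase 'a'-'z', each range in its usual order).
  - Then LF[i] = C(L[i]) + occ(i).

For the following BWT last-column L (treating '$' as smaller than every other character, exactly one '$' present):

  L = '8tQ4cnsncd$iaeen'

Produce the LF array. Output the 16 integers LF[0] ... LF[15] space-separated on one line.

Char counts: '$':1, '4':1, '8':1, 'Q':1, 'a':1, 'c':2, 'd':1, 'e':2, 'i':1, 'n':3, 's':1, 't':1
C (first-col start): C('$')=0, C('4')=1, C('8')=2, C('Q')=3, C('a')=4, C('c')=5, C('d')=7, C('e')=8, C('i')=10, C('n')=11, C('s')=14, C('t')=15
L[0]='8': occ=0, LF[0]=C('8')+0=2+0=2
L[1]='t': occ=0, LF[1]=C('t')+0=15+0=15
L[2]='Q': occ=0, LF[2]=C('Q')+0=3+0=3
L[3]='4': occ=0, LF[3]=C('4')+0=1+0=1
L[4]='c': occ=0, LF[4]=C('c')+0=5+0=5
L[5]='n': occ=0, LF[5]=C('n')+0=11+0=11
L[6]='s': occ=0, LF[6]=C('s')+0=14+0=14
L[7]='n': occ=1, LF[7]=C('n')+1=11+1=12
L[8]='c': occ=1, LF[8]=C('c')+1=5+1=6
L[9]='d': occ=0, LF[9]=C('d')+0=7+0=7
L[10]='$': occ=0, LF[10]=C('$')+0=0+0=0
L[11]='i': occ=0, LF[11]=C('i')+0=10+0=10
L[12]='a': occ=0, LF[12]=C('a')+0=4+0=4
L[13]='e': occ=0, LF[13]=C('e')+0=8+0=8
L[14]='e': occ=1, LF[14]=C('e')+1=8+1=9
L[15]='n': occ=2, LF[15]=C('n')+2=11+2=13

Answer: 2 15 3 1 5 11 14 12 6 7 0 10 4 8 9 13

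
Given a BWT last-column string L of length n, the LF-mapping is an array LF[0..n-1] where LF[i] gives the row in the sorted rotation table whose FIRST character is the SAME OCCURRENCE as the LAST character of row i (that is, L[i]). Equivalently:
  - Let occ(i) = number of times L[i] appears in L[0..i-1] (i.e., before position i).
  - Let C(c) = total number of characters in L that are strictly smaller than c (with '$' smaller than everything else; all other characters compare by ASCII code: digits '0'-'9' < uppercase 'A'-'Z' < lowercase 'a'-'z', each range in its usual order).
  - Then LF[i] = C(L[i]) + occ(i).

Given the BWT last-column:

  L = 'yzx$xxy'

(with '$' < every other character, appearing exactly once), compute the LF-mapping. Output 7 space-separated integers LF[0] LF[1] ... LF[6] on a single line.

Char counts: '$':1, 'x':3, 'y':2, 'z':1
C (first-col start): C('$')=0, C('x')=1, C('y')=4, C('z')=6
L[0]='y': occ=0, LF[0]=C('y')+0=4+0=4
L[1]='z': occ=0, LF[1]=C('z')+0=6+0=6
L[2]='x': occ=0, LF[2]=C('x')+0=1+0=1
L[3]='$': occ=0, LF[3]=C('$')+0=0+0=0
L[4]='x': occ=1, LF[4]=C('x')+1=1+1=2
L[5]='x': occ=2, LF[5]=C('x')+2=1+2=3
L[6]='y': occ=1, LF[6]=C('y')+1=4+1=5

Answer: 4 6 1 0 2 3 5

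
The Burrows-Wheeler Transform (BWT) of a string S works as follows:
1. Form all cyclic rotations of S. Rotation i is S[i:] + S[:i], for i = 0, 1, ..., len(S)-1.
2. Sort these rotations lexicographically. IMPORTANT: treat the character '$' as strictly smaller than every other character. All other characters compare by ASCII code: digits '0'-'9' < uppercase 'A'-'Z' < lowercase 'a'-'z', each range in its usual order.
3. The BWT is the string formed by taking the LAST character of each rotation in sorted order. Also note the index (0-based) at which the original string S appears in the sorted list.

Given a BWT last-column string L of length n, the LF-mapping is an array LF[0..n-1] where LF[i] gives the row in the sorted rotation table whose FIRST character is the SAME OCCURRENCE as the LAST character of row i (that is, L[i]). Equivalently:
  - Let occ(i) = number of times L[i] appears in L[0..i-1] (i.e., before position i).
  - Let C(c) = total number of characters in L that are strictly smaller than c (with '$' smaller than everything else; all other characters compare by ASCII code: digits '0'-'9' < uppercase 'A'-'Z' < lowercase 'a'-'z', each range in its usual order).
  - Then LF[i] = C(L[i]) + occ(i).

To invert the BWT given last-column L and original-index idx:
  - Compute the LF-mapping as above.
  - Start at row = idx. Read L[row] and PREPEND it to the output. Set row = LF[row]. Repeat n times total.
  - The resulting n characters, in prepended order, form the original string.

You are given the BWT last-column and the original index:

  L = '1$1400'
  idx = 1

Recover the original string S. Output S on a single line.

Answer: 01041$

Derivation:
LF mapping: 3 0 4 5 1 2
Walk LF starting at row 1, prepending L[row]:
  step 1: row=1, L[1]='$', prepend. Next row=LF[1]=0
  step 2: row=0, L[0]='1', prepend. Next row=LF[0]=3
  step 3: row=3, L[3]='4', prepend. Next row=LF[3]=5
  step 4: row=5, L[5]='0', prepend. Next row=LF[5]=2
  step 5: row=2, L[2]='1', prepend. Next row=LF[2]=4
  step 6: row=4, L[4]='0', prepend. Next row=LF[4]=1
Reversed output: 01041$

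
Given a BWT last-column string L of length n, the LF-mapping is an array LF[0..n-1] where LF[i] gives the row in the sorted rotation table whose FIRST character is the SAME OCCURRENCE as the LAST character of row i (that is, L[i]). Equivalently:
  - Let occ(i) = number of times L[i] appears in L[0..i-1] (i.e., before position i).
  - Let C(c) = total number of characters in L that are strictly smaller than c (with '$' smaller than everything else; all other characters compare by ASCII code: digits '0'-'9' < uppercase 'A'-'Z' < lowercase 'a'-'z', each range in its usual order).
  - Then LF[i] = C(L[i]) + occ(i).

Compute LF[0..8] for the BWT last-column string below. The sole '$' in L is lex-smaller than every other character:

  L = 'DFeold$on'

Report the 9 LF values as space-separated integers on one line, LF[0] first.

Answer: 1 2 4 7 5 3 0 8 6

Derivation:
Char counts: '$':1, 'D':1, 'F':1, 'd':1, 'e':1, 'l':1, 'n':1, 'o':2
C (first-col start): C('$')=0, C('D')=1, C('F')=2, C('d')=3, C('e')=4, C('l')=5, C('n')=6, C('o')=7
L[0]='D': occ=0, LF[0]=C('D')+0=1+0=1
L[1]='F': occ=0, LF[1]=C('F')+0=2+0=2
L[2]='e': occ=0, LF[2]=C('e')+0=4+0=4
L[3]='o': occ=0, LF[3]=C('o')+0=7+0=7
L[4]='l': occ=0, LF[4]=C('l')+0=5+0=5
L[5]='d': occ=0, LF[5]=C('d')+0=3+0=3
L[6]='$': occ=0, LF[6]=C('$')+0=0+0=0
L[7]='o': occ=1, LF[7]=C('o')+1=7+1=8
L[8]='n': occ=0, LF[8]=C('n')+0=6+0=6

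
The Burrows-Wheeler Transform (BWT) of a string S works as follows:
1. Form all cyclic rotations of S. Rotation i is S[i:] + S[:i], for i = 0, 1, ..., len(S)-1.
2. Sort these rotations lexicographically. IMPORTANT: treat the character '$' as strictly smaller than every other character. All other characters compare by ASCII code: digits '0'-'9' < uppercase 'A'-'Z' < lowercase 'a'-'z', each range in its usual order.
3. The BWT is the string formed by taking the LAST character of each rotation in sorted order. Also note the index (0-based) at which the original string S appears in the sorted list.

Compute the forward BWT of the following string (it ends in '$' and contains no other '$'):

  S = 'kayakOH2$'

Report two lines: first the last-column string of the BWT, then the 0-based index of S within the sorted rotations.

All 9 rotations (rotation i = S[i:]+S[:i]):
  rot[0] = kayakOH2$
  rot[1] = ayakOH2$k
  rot[2] = yakOH2$ka
  rot[3] = akOH2$kay
  rot[4] = kOH2$kaya
  rot[5] = OH2$kayak
  rot[6] = H2$kayakO
  rot[7] = 2$kayakOH
  rot[8] = $kayakOH2
Sorted (with $ < everything):
  sorted[0] = $kayakOH2  (last char: '2')
  sorted[1] = 2$kayakOH  (last char: 'H')
  sorted[2] = H2$kayakO  (last char: 'O')
  sorted[3] = OH2$kayak  (last char: 'k')
  sorted[4] = akOH2$kay  (last char: 'y')
  sorted[5] = ayakOH2$k  (last char: 'k')
  sorted[6] = kOH2$kaya  (last char: 'a')
  sorted[7] = kayakOH2$  (last char: '$')
  sorted[8] = yakOH2$ka  (last char: 'a')
Last column: 2HOkyka$a
Original string S is at sorted index 7

Answer: 2HOkyka$a
7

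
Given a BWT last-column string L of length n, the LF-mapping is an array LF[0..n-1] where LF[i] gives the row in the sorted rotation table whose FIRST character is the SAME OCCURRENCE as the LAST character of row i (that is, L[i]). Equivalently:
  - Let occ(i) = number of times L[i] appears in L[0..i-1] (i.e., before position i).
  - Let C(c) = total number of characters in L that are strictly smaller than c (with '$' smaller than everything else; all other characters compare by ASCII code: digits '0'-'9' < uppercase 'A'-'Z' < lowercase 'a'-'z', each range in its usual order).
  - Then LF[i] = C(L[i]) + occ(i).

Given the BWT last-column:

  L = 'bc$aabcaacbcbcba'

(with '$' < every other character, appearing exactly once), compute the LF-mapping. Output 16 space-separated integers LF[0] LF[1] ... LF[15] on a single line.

Char counts: '$':1, 'a':5, 'b':5, 'c':5
C (first-col start): C('$')=0, C('a')=1, C('b')=6, C('c')=11
L[0]='b': occ=0, LF[0]=C('b')+0=6+0=6
L[1]='c': occ=0, LF[1]=C('c')+0=11+0=11
L[2]='$': occ=0, LF[2]=C('$')+0=0+0=0
L[3]='a': occ=0, LF[3]=C('a')+0=1+0=1
L[4]='a': occ=1, LF[4]=C('a')+1=1+1=2
L[5]='b': occ=1, LF[5]=C('b')+1=6+1=7
L[6]='c': occ=1, LF[6]=C('c')+1=11+1=12
L[7]='a': occ=2, LF[7]=C('a')+2=1+2=3
L[8]='a': occ=3, LF[8]=C('a')+3=1+3=4
L[9]='c': occ=2, LF[9]=C('c')+2=11+2=13
L[10]='b': occ=2, LF[10]=C('b')+2=6+2=8
L[11]='c': occ=3, LF[11]=C('c')+3=11+3=14
L[12]='b': occ=3, LF[12]=C('b')+3=6+3=9
L[13]='c': occ=4, LF[13]=C('c')+4=11+4=15
L[14]='b': occ=4, LF[14]=C('b')+4=6+4=10
L[15]='a': occ=4, LF[15]=C('a')+4=1+4=5

Answer: 6 11 0 1 2 7 12 3 4 13 8 14 9 15 10 5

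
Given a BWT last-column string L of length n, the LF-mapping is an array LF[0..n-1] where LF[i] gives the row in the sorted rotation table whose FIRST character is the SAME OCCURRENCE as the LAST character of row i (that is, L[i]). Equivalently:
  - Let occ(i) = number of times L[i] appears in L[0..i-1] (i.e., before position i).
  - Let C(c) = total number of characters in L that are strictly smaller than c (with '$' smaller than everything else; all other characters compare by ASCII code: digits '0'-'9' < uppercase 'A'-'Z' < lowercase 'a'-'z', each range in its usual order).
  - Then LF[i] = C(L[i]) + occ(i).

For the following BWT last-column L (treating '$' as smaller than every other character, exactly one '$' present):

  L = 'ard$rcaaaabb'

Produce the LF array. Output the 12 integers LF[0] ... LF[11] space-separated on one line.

Char counts: '$':1, 'a':5, 'b':2, 'c':1, 'd':1, 'r':2
C (first-col start): C('$')=0, C('a')=1, C('b')=6, C('c')=8, C('d')=9, C('r')=10
L[0]='a': occ=0, LF[0]=C('a')+0=1+0=1
L[1]='r': occ=0, LF[1]=C('r')+0=10+0=10
L[2]='d': occ=0, LF[2]=C('d')+0=9+0=9
L[3]='$': occ=0, LF[3]=C('$')+0=0+0=0
L[4]='r': occ=1, LF[4]=C('r')+1=10+1=11
L[5]='c': occ=0, LF[5]=C('c')+0=8+0=8
L[6]='a': occ=1, LF[6]=C('a')+1=1+1=2
L[7]='a': occ=2, LF[7]=C('a')+2=1+2=3
L[8]='a': occ=3, LF[8]=C('a')+3=1+3=4
L[9]='a': occ=4, LF[9]=C('a')+4=1+4=5
L[10]='b': occ=0, LF[10]=C('b')+0=6+0=6
L[11]='b': occ=1, LF[11]=C('b')+1=6+1=7

Answer: 1 10 9 0 11 8 2 3 4 5 6 7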